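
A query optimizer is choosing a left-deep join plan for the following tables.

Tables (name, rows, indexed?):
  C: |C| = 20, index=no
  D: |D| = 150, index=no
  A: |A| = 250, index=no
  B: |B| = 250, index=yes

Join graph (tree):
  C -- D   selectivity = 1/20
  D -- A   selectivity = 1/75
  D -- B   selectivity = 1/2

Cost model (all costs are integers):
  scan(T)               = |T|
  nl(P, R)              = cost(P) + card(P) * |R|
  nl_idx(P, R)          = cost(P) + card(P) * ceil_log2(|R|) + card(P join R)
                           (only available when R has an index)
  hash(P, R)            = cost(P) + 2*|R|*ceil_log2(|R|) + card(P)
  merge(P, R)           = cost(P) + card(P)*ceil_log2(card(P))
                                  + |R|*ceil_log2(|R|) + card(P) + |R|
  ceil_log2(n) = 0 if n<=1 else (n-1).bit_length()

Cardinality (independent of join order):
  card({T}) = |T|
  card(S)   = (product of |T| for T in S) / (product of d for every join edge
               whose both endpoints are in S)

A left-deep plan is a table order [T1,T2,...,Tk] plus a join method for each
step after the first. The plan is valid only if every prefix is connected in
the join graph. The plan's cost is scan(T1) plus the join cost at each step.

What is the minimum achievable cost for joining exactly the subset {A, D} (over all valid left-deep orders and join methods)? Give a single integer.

Selinger DP over subsets of {A,D}:
  {D}: scan cost=150, card=150
  {A}: scan cost=250, card=250
  {AD}: card=500; try (D,hash)→2900, (A,merge)→3750, (D,merge)→3850, (A,hash)→4300, (A,nl)→37650, (D,nl)→37750; best=2900 via (D,hash)

2900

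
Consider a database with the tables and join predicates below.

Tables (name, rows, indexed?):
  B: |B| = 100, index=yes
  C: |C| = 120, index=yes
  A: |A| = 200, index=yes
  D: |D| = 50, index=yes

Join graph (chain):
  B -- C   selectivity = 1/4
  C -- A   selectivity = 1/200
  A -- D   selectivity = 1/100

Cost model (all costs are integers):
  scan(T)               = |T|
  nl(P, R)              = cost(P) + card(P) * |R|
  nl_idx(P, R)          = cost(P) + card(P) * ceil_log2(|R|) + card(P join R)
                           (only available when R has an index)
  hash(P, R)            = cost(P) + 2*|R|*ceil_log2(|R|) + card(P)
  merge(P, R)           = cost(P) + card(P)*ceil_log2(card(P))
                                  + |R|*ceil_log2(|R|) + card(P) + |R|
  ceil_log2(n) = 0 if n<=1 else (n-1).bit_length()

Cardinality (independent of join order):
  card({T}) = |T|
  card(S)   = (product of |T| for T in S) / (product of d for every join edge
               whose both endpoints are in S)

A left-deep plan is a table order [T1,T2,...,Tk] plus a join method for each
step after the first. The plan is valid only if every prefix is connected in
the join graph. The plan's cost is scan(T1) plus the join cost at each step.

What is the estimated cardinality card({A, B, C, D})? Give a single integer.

1500

Tables in S: A(200), B(100), C(120), D(50)
Edges inside S: B-C(d=4), C-A(d=200), A-D(d=100)
numerator = 200 * 100 * 120 * 50 = 120000000
denominator = 4 * 200 * 100 = 80000
card(S) = 120000000 / 80000 = 1500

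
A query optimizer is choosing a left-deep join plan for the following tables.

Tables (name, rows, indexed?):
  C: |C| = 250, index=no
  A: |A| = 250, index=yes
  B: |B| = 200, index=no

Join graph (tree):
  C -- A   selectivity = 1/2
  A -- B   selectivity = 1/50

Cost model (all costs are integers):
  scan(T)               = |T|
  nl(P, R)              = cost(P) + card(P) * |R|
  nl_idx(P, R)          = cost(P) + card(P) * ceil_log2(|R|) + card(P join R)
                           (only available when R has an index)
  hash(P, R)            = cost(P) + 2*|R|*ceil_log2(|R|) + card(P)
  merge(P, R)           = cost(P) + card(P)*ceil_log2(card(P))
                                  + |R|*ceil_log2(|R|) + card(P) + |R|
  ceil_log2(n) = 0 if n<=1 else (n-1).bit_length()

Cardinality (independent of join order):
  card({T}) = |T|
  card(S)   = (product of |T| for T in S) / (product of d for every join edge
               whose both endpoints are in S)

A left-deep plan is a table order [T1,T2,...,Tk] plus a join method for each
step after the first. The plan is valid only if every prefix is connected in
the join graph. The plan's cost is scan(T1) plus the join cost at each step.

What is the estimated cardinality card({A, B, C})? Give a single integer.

125000

Tables in S: A(250), B(200), C(250)
Edges inside S: C-A(d=2), A-B(d=50)
numerator = 250 * 200 * 250 = 12500000
denominator = 2 * 50 = 100
card(S) = 12500000 / 100 = 125000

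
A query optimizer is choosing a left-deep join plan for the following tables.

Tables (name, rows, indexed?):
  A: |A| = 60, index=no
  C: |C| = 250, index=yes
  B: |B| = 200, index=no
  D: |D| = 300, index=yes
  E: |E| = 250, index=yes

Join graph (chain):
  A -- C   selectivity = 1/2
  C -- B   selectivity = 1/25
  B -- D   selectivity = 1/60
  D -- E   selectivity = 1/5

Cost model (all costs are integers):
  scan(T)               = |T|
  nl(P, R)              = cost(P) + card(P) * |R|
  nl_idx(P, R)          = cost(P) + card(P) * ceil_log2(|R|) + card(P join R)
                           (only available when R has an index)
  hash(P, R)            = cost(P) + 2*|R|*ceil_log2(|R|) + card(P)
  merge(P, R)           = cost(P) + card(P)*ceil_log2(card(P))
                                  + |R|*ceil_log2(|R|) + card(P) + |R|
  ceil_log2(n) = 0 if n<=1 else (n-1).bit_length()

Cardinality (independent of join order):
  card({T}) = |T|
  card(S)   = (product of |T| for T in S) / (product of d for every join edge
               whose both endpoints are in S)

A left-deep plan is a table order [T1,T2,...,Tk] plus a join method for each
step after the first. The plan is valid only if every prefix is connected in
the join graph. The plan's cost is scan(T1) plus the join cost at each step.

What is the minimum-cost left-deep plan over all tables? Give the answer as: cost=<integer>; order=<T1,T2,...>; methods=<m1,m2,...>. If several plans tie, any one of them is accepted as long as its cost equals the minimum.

cost=322720; order=B,D,C,A,E; methods=nl_idx,hash,hash,hash

Selinger DP (subsets sized 1..n):
  {A}: scan cost=60, card=60
  {C}: scan cost=250, card=250
  {B}: scan cost=200, card=200
  {D}: scan cost=300, card=300
  {E}: scan cost=250, card=250
  {AC}: card=7500; try (A,hash)→1220, (C,merge)→2730, (A,merge)→2920, (C,hash)→4120, (C,nl_idx)→8040, (C,nl)→15060 …(+1); best=1220 via (A,hash)
  {BC}: card=2000; try (B,hash)→3700, (C,nl_idx)→3800, (C,merge)→4250, (B,merge)→4300, (C,hash)→4400, (C,nl)→50200 …(+1); best=3700 via (B,hash)
  {BD}: card=1000; try (D,nl_idx)→3000, (B,hash)→3800, (D,merge)→5000, (B,merge)→5100, (D,hash)→5800, (D,nl)→60200 …(+1); best=3000 via (D,nl_idx)
  {DE}: card=15000; try (E,hash)→4600, (D,merge)→5500, (E,merge)→5550, (D,hash)→5900, (D,nl_idx)→17500, (E,nl_idx)→17700 …(+2); best=4600 via (E,hash)
  {ABC}: card=60000; try (A,hash)→6420, (B,hash)→11920, (A,merge)→28120, (B,merge)→108020, (A,nl)→123700, (B,nl)→1501220; best=6420 via (A,hash)
  {BCD}: card=10000; try (C,hash)→8000, (D,hash)→11100, (C,merge)→16250, (C,nl_idx)→21000, (D,merge)→30700, (D,nl_idx)→31700 …(+2); best=8000 via (C,hash)
  {BDE}: card=50000; try (E,hash)→8000, (E,merge)→16250, (B,hash)→22800, (E,nl_idx)→61000, (B,merge)→231400, (E,nl)→253000 …(+1); best=8000 via (E,hash)
  {ABCD}: card=300000; try (A,hash)→18720, (D,hash)→71820, (A,merge)→158420, (A,nl)→608000, (D,nl_idx)→846420, (D,merge)→1029420 …(+1); best=18720 via (A,hash)
  {BCDE}: card=500000; try (E,hash)→22000, (C,hash)→62000, (E,merge)→160250, (E,nl_idx)→588000, (C,merge)→860250, (C,nl_idx)→908000 …(+2); best=22000 via (E,hash)
  {ABCDE}: card=15000000; try (E,hash)→322720, (A,hash)→522720, (E,merge)→6020970, (A,merge)→10022420, (E,nl_idx)→17418720, (A,nl)→30022000 …(+1); best=322720 via (E,hash)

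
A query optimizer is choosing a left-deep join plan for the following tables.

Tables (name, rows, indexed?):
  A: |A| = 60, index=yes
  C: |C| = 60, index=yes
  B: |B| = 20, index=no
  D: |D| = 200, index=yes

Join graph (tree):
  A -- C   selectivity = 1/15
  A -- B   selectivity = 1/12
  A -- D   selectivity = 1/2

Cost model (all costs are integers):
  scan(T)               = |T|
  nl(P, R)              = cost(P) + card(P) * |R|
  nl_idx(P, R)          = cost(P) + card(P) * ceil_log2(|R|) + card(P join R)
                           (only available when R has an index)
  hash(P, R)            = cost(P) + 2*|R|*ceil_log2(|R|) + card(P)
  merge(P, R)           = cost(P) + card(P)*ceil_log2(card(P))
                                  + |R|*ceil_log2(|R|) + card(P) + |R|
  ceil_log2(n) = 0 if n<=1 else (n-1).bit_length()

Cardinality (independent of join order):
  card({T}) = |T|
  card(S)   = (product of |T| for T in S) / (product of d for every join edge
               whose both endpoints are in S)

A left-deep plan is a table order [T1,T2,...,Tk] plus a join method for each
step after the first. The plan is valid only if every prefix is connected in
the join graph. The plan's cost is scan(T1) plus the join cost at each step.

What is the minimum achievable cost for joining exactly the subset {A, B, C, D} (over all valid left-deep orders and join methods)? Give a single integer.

4660

Selinger DP over subsets of {A,B,C,D}:
  {A}: scan cost=60, card=60
  {C}: scan cost=60, card=60
  {B}: scan cost=20, card=20
  {D}: scan cost=200, card=200
  {AC}: card=240; try (C,nl_idx)→660, (A,nl_idx)→660, (C,hash)→840, (A,hash)→840, (C,merge)→900, (A,merge)→900 …(+2); best=660 via (C,nl_idx)
  {AB}: card=100; try (A,nl_idx)→240, (B,hash)→320, (A,merge)→560, (B,merge)→600, (A,hash)→760, (A,nl)→1220 …(+1); best=240 via (A,nl_idx)
  {AD}: card=6000; try (A,hash)→1120, (D,merge)→2280, (A,merge)→2420, (D,hash)→3320, (D,nl_idx)→6540, (A,nl_idx)→7400 …(+2); best=1120 via (A,hash)
  {ABC}: card=400; try (C,hash)→1060, (B,hash)→1100, (C,nl_idx)→1240, (C,merge)→1460, (B,merge)→2940, (B,nl)→5460 …(+1); best=1060 via (C,hash)
  {ACD}: card=24000; try (D,hash)→4100, (D,merge)→4620, (C,hash)→7840, (D,nl_idx)→26580, (D,nl)→48660, (C,nl_idx)→61120 …(+2); best=4100 via (D,hash)
  {ABD}: card=10000; try (D,merge)→2840, (D,hash)→3540, (B,hash)→7320, (D,nl_idx)→11040, (D,nl)→20240, (B,merge)→85240 …(+1); best=2840 via (D,merge)
  {ABCD}: card=40000; try (D,hash)→4660, (D,merge)→6860, (C,hash)→13560, (B,hash)→28300, (D,nl_idx)→44260, (D,nl)→81060 …(+5); best=4660 via (D,hash)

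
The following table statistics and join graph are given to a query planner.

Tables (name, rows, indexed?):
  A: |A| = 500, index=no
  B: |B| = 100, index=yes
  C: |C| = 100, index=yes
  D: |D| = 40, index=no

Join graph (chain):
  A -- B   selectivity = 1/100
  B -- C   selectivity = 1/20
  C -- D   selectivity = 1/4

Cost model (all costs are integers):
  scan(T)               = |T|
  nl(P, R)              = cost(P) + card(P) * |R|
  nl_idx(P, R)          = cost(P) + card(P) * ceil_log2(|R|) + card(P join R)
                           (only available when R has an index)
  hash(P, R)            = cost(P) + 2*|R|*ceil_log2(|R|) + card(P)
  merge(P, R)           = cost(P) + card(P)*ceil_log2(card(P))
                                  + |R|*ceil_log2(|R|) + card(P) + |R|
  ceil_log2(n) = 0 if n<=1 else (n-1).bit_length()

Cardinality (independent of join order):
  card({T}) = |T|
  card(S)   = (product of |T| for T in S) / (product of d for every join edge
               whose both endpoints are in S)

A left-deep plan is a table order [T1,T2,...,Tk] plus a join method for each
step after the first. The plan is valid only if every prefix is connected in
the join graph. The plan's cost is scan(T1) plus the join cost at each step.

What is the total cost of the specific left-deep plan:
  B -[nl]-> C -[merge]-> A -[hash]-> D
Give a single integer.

step 1: scan B: cost=100, card=100
step 2: join C via nl
    card(P join C) = 100*100/(20) = 500
    cost = 100 + 100*100 = 10100
step 3: join A via merge
    card(P join A) = 500*500/(100) = 2500
    cost = 10100 + 500*9 + 500*9 + 500 + 500 = 20100
step 4: join D via hash
    card(P join D) = 2500*40/(4) = 25000
    cost = 20100 + 2*40*6 + 2500 = 23080

23080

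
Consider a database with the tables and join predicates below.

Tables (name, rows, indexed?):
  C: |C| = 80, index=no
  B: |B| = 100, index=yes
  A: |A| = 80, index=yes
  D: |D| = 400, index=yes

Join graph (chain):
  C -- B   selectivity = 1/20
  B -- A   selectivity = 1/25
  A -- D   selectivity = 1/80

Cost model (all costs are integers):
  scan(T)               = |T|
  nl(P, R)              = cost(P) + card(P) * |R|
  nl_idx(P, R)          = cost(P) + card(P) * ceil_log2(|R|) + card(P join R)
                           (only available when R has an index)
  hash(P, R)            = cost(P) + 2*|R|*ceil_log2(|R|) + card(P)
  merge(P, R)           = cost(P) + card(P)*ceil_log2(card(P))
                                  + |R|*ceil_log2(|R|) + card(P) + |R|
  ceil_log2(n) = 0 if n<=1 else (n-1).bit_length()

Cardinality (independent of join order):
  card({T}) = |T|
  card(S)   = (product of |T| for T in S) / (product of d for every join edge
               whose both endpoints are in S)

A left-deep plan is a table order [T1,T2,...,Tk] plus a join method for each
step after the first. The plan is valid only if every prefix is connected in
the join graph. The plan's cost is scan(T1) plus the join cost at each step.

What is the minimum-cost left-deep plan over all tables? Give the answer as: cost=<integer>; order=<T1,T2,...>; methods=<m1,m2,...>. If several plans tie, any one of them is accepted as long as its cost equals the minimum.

Selinger DP (subsets sized 1..n):
  {C}: scan cost=80, card=80
  {B}: scan cost=100, card=100
  {A}: scan cost=80, card=80
  {D}: scan cost=400, card=400
  {BC}: card=400; try (B,nl_idx)→1040, (C,hash)→1320, (B,merge)→1520, (C,merge)→1540, (B,hash)→1560, (B,nl)→8080 …(+1); best=1040 via (B,nl_idx)
  {AB}: card=320; try (B,nl_idx)→960, (A,nl_idx)→1120, (A,hash)→1320, (B,merge)→1520, (A,merge)→1540, (B,hash)→1560 …(+2); best=960 via (B,nl_idx)
  {AD}: card=400; try (D,nl_idx)→1200, (A,hash)→1920, (A,nl_idx)→3600, (D,merge)→4720, (A,merge)→5040, (D,hash)→7360 …(+2); best=1200 via (D,nl_idx)
  {ABC}: card=1280; try (C,hash)→2400, (A,hash)→2560, (C,merge)→4800, (A,nl_idx)→5120, (A,merge)→5680, (C,nl)→26560 …(+1); best=2400 via (C,hash)
  {ABD}: card=1600; try (B,hash)→3000, (D,nl_idx)→5440, (B,nl_idx)→5600, (B,merge)→6000, (D,merge)→8160, (D,hash)→8480 …(+2); best=3000 via (B,hash)
  {ABCD}: card=6400; try (C,hash)→5720, (D,hash)→10880, (D,nl_idx)→20320, (D,merge)→21760, (C,merge)→22840, (C,nl)→131000 …(+1); best=5720 via (C,hash)

cost=5720; order=A,D,B,C; methods=nl_idx,hash,hash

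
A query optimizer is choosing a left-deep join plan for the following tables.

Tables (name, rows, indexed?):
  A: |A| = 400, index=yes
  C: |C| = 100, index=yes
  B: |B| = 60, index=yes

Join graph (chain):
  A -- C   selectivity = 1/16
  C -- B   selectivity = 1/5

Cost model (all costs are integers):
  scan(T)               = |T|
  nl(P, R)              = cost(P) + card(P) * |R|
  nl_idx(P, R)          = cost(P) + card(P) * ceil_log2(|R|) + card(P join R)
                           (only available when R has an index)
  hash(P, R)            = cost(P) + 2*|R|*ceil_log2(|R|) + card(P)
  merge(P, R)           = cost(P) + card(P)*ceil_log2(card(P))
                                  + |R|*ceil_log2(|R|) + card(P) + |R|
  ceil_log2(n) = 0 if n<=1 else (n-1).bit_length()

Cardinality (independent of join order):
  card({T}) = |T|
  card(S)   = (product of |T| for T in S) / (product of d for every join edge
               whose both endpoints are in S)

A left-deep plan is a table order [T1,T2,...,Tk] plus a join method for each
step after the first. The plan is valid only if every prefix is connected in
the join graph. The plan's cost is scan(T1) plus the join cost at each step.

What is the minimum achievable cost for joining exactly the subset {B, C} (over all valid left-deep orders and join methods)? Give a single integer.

Selinger DP over subsets of {B,C}:
  {C}: scan cost=100, card=100
  {B}: scan cost=60, card=60
  {BC}: card=1200; try (B,hash)→920, (C,merge)→1280, (B,merge)→1320, (C,hash)→1520, (C,nl_idx)→1680, (B,nl_idx)→1900 …(+2); best=920 via (B,hash)

920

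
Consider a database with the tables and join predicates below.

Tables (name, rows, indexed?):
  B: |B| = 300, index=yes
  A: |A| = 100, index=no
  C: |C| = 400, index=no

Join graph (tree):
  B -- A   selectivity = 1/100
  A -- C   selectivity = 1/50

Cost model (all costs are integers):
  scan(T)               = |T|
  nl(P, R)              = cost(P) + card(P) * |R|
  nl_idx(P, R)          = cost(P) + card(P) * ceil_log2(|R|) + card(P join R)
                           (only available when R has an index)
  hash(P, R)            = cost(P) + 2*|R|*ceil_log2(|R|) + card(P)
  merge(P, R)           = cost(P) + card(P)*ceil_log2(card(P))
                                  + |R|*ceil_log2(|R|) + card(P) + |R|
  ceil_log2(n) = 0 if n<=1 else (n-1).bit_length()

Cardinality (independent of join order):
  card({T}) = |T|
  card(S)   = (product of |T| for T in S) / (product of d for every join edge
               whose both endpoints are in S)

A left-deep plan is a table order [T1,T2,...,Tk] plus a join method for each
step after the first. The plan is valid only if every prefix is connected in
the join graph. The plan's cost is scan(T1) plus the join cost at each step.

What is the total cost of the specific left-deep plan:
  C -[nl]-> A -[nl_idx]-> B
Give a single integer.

step 1: scan C: cost=400, card=400
step 2: join A via nl
    card(P join A) = 400*100/(50) = 800
    cost = 400 + 400*100 = 40400
step 3: join B via nl_idx
    card(P join B) = 800*300/(100) = 2400
    cost = 40400 + 800*9 + 2400 = 50000

50000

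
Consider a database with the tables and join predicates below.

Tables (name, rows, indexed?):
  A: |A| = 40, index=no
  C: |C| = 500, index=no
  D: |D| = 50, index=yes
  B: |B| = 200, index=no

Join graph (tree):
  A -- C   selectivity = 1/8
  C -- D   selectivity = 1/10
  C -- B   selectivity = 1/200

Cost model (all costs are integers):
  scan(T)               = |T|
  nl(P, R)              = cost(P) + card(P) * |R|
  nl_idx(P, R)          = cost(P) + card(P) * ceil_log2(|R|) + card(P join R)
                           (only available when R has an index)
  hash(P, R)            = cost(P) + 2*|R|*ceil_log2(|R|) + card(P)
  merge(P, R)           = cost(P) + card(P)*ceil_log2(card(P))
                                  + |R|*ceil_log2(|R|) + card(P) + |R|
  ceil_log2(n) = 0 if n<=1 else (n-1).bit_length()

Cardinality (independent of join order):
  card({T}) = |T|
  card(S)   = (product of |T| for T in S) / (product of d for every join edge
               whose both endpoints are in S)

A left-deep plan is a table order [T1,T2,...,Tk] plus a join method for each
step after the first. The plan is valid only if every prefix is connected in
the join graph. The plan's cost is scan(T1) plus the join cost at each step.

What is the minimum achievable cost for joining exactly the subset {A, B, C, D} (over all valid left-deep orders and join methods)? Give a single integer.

Selinger DP over subsets of {A,B,C,D}:
  {A}: scan cost=40, card=40
  {C}: scan cost=500, card=500
  {D}: scan cost=50, card=50
  {B}: scan cost=200, card=200
  {AC}: card=2500; try (A,hash)→1480, (C,merge)→5320, (A,merge)→5780, (C,hash)→9080, (C,nl)→20040, (A,nl)→20500; best=1480 via (A,hash)
  {CD}: card=2500; try (D,hash)→1600, (C,merge)→5400, (D,merge)→5850, (D,nl_idx)→6000, (C,hash)→9100, (C,nl)→25050 …(+1); best=1600 via (D,hash)
  {BC}: card=500; try (B,hash)→4200, (C,merge)→7000, (B,merge)→7300, (C,hash)→9400, (C,nl)→100200, (B,nl)→100500; best=4200 via (B,hash)
  {ACD}: card=12500; try (D,hash)→4580, (A,hash)→4580, (D,nl_idx)→28980, (D,merge)→34330, (A,merge)→34380, (A,nl)→101600 …(+1); best=4580 via (D,hash)
  {ABC}: card=2500; try (A,hash)→5180, (B,hash)→7180, (A,merge)→9480, (A,nl)→24200, (B,merge)→35780, (B,nl)→501480; best=5180 via (A,hash)
  {BCD}: card=2500; try (D,hash)→5300, (B,hash)→7300, (D,merge)→9550, (D,nl_idx)→9700, (D,nl)→29200, (B,merge)→35900 …(+1); best=5300 via (D,hash)
  {ABCD}: card=12500; try (D,hash)→8280, (A,hash)→8280, (B,hash)→20280, (D,nl_idx)→32680, (D,merge)→38030, (A,merge)→38080 …(+4); best=8280 via (D,hash)

8280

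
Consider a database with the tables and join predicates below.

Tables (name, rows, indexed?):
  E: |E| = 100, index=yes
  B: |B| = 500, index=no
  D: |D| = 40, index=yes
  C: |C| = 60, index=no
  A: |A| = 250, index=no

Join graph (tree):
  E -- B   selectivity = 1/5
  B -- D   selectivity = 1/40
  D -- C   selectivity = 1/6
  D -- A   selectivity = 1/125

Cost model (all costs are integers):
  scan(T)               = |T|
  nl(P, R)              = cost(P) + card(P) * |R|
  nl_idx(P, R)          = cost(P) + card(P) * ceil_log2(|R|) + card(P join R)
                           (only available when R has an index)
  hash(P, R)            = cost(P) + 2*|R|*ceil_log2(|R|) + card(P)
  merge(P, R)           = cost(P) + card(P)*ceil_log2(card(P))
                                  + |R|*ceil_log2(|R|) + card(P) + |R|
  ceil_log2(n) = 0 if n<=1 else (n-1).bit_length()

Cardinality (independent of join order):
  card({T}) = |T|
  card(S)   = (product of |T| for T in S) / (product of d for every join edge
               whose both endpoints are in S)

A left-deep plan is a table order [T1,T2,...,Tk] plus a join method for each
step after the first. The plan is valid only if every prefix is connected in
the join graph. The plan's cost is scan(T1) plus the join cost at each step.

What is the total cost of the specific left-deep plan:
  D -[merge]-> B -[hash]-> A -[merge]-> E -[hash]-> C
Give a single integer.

42340

step 1: scan D: cost=40, card=40
step 2: join B via merge
    card(P join B) = 40*500/(40) = 500
    cost = 40 + 40*6 + 500*9 + 40 + 500 = 5320
step 3: join A via hash
    card(P join A) = 500*250/(125) = 1000
    cost = 5320 + 2*250*8 + 500 = 9820
step 4: join E via merge
    card(P join E) = 1000*100/(5) = 20000
    cost = 9820 + 1000*10 + 100*7 + 1000 + 100 = 21620
step 5: join C via hash
    card(P join C) = 20000*60/(6) = 200000
    cost = 21620 + 2*60*6 + 20000 = 42340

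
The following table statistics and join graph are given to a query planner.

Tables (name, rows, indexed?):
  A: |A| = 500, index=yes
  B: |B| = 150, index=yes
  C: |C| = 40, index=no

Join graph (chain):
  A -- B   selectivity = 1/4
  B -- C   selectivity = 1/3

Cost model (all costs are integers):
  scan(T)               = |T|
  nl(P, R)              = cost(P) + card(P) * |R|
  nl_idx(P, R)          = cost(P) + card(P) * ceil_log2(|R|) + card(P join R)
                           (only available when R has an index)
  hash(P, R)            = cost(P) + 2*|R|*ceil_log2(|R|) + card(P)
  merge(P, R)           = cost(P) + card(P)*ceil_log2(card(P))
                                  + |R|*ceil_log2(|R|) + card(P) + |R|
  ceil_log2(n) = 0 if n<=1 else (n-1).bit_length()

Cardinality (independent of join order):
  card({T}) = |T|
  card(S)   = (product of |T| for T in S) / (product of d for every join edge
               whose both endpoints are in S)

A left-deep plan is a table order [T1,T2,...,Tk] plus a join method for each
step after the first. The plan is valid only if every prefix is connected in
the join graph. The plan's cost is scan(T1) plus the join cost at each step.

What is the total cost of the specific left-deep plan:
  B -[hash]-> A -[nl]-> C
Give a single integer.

step 1: scan B: cost=150, card=150
step 2: join A via hash
    card(P join A) = 150*500/(4) = 18750
    cost = 150 + 2*500*9 + 150 = 9300
step 3: join C via nl
    card(P join C) = 18750*40/(3) = 250000
    cost = 9300 + 18750*40 = 759300

759300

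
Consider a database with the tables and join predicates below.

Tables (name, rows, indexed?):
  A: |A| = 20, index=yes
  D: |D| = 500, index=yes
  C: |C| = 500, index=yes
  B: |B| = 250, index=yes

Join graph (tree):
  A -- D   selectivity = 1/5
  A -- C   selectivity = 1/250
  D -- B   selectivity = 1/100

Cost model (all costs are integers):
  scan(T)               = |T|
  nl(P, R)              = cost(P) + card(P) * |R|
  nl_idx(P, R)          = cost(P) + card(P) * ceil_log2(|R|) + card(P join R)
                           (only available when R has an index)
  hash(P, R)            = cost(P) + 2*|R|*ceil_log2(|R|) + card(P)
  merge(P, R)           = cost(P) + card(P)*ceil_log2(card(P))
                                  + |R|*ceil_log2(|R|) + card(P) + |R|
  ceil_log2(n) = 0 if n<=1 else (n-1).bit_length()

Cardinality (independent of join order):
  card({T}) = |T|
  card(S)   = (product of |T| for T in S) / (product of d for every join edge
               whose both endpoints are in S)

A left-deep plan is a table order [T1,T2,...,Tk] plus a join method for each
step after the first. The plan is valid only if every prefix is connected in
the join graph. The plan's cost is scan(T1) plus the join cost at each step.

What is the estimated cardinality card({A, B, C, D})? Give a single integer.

Tables in S: A(20), B(250), C(500), D(500)
Edges inside S: A-D(d=5), A-C(d=250), D-B(d=100)
numerator = 20 * 250 * 500 * 500 = 1250000000
denominator = 5 * 250 * 100 = 125000
card(S) = 1250000000 / 125000 = 10000

10000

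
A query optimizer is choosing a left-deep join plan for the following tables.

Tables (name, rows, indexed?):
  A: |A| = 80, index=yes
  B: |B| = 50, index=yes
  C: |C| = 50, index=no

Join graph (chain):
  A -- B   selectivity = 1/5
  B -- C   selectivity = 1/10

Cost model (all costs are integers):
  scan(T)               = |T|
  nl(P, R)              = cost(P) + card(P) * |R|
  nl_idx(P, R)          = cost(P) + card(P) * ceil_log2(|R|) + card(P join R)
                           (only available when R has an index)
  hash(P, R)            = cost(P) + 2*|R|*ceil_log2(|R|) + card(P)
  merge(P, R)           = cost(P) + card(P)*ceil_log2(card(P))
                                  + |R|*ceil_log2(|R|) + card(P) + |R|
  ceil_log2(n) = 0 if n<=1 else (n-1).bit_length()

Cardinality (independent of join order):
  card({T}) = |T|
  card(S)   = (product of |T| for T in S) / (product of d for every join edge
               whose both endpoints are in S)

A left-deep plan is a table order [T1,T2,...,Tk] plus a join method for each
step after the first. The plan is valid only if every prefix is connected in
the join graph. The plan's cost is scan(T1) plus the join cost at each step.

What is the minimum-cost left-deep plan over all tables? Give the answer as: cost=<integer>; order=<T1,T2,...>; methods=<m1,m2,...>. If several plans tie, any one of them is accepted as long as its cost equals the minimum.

cost=1970; order=C,B,A; methods=nl_idx,hash

Selinger DP (subsets sized 1..n):
  {A}: scan cost=80, card=80
  {B}: scan cost=50, card=50
  {C}: scan cost=50, card=50
  {AB}: card=800; try (B,hash)→760, (A,merge)→1040, (B,merge)→1070, (A,nl_idx)→1200, (A,hash)→1220, (B,nl_idx)→1360 …(+2); best=760 via (B,hash)
  {BC}: card=250; try (B,nl_idx)→600, (C,hash)→700, (B,hash)→700, (C,merge)→750, (B,merge)→750, (C,nl)→2550 …(+1); best=600 via (B,nl_idx)
  {ABC}: card=4000; try (A,hash)→1970, (C,hash)→2160, (A,merge)→3490, (A,nl_idx)→6350, (C,merge)→9910, (A,nl)→20600 …(+1); best=1970 via (A,hash)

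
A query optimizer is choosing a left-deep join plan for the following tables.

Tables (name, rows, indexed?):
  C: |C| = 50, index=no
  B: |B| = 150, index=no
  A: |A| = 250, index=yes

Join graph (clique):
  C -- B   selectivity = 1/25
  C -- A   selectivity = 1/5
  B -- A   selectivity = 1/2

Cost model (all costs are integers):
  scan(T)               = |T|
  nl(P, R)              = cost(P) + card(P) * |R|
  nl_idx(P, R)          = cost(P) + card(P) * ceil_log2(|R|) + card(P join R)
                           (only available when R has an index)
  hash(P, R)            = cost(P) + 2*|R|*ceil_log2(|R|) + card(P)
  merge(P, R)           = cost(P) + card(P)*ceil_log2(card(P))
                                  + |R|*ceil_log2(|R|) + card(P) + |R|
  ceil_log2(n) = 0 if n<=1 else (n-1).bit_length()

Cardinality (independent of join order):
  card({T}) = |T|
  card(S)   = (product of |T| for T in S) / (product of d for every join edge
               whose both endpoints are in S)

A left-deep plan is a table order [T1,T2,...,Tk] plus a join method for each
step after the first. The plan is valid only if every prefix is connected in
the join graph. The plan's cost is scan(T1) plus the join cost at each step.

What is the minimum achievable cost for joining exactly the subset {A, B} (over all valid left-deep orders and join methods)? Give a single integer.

2900

Selinger DP over subsets of {A,B}:
  {B}: scan cost=150, card=150
  {A}: scan cost=250, card=250
  {AB}: card=18750; try (B,hash)→2900, (A,merge)→3750, (B,merge)→3850, (A,hash)→4300, (A,nl_idx)→20100, (A,nl)→37650 …(+1); best=2900 via (B,hash)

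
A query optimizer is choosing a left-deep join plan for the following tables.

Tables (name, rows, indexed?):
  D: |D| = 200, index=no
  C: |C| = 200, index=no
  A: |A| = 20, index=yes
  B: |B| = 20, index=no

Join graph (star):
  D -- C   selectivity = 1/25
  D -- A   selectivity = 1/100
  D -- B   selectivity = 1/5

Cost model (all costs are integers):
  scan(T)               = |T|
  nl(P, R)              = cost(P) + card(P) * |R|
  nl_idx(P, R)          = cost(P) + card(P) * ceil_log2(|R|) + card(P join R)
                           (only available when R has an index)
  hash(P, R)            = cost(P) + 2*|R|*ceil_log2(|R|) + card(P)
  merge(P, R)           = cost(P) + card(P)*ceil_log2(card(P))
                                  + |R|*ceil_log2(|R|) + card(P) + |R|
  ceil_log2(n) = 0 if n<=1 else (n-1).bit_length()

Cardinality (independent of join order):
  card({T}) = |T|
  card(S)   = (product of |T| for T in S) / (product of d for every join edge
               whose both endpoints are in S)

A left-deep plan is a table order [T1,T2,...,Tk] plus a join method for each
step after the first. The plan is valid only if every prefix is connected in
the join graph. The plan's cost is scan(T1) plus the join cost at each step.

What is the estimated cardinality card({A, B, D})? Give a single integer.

160

Tables in S: A(20), B(20), D(200)
Edges inside S: D-A(d=100), D-B(d=5)
numerator = 20 * 20 * 200 = 80000
denominator = 100 * 5 = 500
card(S) = 80000 / 500 = 160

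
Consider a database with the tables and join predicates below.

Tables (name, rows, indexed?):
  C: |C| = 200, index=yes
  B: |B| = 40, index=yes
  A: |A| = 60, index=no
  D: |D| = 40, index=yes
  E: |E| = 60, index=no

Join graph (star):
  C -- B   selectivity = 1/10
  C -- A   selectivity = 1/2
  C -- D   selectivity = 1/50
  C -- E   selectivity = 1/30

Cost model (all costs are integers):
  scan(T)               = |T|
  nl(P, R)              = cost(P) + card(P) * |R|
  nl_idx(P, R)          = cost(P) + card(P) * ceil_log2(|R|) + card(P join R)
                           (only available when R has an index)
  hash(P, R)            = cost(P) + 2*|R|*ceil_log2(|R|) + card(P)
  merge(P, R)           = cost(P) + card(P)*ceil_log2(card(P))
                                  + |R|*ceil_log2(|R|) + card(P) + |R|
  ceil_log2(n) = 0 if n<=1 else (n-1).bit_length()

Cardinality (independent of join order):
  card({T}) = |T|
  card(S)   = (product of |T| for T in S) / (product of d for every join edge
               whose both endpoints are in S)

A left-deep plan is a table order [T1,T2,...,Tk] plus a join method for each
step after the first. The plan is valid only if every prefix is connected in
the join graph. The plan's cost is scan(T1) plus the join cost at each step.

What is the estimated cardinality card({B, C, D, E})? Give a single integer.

Tables in S: B(40), C(200), D(40), E(60)
Edges inside S: C-B(d=10), C-D(d=50), C-E(d=30)
numerator = 40 * 200 * 40 * 60 = 19200000
denominator = 10 * 50 * 30 = 15000
card(S) = 19200000 / 15000 = 1280

1280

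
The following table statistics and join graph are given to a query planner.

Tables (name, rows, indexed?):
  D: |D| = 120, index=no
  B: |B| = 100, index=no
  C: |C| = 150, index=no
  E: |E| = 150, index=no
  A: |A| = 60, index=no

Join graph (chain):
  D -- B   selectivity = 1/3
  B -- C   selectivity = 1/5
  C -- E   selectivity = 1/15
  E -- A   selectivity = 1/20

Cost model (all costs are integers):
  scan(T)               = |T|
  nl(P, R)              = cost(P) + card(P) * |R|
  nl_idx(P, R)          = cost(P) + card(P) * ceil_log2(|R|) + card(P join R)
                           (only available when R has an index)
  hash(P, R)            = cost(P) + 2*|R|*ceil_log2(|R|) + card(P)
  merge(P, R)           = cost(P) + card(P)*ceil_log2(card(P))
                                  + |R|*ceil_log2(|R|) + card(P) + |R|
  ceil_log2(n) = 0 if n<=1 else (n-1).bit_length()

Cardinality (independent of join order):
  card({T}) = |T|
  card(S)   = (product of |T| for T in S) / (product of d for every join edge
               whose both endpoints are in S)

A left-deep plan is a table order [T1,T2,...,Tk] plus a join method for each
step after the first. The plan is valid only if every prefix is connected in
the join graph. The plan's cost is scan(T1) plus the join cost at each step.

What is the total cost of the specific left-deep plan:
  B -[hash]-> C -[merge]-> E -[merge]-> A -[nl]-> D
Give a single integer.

11323370

step 1: scan B: cost=100, card=100
step 2: join C via hash
    card(P join C) = 100*150/(5) = 3000
    cost = 100 + 2*150*8 + 100 = 2600
step 3: join E via merge
    card(P join E) = 3000*150/(15) = 30000
    cost = 2600 + 3000*12 + 150*8 + 3000 + 150 = 42950
step 4: join A via merge
    card(P join A) = 30000*60/(20) = 90000
    cost = 42950 + 30000*15 + 60*6 + 30000 + 60 = 523370
step 5: join D via nl
    card(P join D) = 90000*120/(3) = 3600000
    cost = 523370 + 90000*120 = 11323370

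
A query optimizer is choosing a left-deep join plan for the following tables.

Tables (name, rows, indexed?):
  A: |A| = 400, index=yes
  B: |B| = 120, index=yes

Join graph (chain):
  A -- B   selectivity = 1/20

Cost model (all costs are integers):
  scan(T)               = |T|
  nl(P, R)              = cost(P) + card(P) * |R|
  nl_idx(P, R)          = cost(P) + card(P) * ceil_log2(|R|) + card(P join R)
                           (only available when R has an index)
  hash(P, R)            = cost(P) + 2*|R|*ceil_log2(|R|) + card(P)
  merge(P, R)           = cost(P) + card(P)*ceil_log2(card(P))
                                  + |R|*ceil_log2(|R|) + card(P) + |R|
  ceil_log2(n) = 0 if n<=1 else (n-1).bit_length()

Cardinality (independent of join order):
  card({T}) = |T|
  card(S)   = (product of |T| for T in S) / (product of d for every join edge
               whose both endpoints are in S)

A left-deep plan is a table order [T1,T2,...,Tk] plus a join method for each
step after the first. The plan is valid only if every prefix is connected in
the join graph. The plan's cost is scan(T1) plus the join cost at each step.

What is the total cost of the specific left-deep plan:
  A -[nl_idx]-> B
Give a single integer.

5600

step 1: scan A: cost=400, card=400
step 2: join B via nl_idx
    card(P join B) = 400*120/(20) = 2400
    cost = 400 + 400*7 + 2400 = 5600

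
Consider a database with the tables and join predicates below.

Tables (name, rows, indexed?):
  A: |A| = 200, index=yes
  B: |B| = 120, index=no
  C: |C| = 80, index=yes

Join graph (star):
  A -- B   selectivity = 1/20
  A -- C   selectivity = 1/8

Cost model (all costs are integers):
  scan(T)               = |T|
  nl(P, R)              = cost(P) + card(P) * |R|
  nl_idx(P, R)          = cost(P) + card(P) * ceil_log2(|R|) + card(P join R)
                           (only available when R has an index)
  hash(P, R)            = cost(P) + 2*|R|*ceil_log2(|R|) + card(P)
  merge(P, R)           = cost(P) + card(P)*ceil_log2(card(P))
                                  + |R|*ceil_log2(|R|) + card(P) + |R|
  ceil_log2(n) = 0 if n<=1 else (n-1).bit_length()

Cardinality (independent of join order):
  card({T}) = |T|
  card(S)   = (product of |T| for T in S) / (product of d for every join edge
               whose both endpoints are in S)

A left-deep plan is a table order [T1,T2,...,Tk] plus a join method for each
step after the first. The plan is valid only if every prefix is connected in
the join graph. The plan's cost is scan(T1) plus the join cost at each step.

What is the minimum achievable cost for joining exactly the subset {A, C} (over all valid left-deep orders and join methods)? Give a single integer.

1520

Selinger DP over subsets of {A,C}:
  {A}: scan cost=200, card=200
  {C}: scan cost=80, card=80
  {AC}: card=2000; try (C,hash)→1520, (A,merge)→2520, (C,merge)→2640, (A,nl_idx)→2720, (A,hash)→3360, (C,nl_idx)→3600 …(+2); best=1520 via (C,hash)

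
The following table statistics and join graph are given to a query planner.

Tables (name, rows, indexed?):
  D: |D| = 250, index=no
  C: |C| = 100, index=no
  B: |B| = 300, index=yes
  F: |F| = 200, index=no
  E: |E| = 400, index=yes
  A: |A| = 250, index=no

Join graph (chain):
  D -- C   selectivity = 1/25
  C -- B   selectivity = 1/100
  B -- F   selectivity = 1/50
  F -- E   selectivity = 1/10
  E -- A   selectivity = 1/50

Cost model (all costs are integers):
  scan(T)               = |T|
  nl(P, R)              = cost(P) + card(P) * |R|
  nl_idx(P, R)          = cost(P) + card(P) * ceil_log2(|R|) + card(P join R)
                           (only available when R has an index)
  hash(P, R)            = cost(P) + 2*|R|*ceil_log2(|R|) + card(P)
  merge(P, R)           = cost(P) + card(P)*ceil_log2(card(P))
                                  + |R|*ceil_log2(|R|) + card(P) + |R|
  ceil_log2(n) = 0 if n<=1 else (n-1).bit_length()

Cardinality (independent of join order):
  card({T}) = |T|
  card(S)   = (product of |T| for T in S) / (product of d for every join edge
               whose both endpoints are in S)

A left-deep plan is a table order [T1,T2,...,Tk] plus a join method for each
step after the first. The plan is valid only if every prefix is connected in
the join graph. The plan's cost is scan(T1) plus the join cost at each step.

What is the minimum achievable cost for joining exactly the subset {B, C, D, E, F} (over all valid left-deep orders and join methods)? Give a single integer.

29200

Selinger DP over subsets of {B,C,D,E,F}:
  {D}: scan cost=250, card=250
  {C}: scan cost=100, card=100
  {B}: scan cost=300, card=300
  {F}: scan cost=200, card=200
  {E}: scan cost=400, card=400
  {CD}: card=1000; try (C,hash)→1900, (D,merge)→3150, (C,merge)→3300, (D,hash)→4200, (D,nl)→25100, (C,nl)→25250; best=1900 via (C,hash)
  {BC}: card=300; try (B,nl_idx)→1300, (C,hash)→2000, (B,merge)→3900, (C,merge)→4100, (B,hash)→5600, (B,nl)→30100 …(+1); best=1300 via (B,nl_idx)
  {BF}: card=1200; try (B,nl_idx)→3200, (F,hash)→3800, (B,merge)→5000, (F,merge)→5100, (B,hash)→5800, (B,nl)→60200 …(+1); best=3200 via (B,nl_idx)
  {EF}: card=8000; try (F,hash)→4000, (E,merge)→6000, (F,merge)→6200, (E,hash)→7600, (E,nl_idx)→10000, (E,nl)→80200 …(+1); best=4000 via (F,hash)
  {BCD}: card=3000; try (D,hash)→5600, (D,merge)→6550, (B,hash)→8300, (B,nl_idx)→13900, (B,merge)→15900, (D,nl)→76300 …(+1); best=5600 via (D,hash)
  {BCF}: card=1200; try (F,hash)→4800, (C,hash)→5800, (F,merge)→6100, (C,merge)→18400, (F,nl)→61300, (C,nl)→123200; best=4800 via (F,hash)
  {BEF}: card=48000; try (E,hash)→11600, (B,hash)→17400, (E,merge)→21600, (E,nl_idx)→62000, (B,merge)→119000, (B,nl_idx)→124000 …(+2); best=11600 via (E,hash)
  {BCDF}: card=12000; try (D,hash)→10000, (F,hash)→11800, (D,merge)→21450, (F,merge)→46400, (D,nl)→304800, (F,nl)→605600; best=10000 via (D,hash)
  {BCEF}: card=48000; try (E,hash)→13200, (E,merge)→23200, (C,hash)→61000, (E,nl_idx)→63600, (E,nl)→484800, (C,merge)→828400 …(+1); best=13200 via (E,hash)
  {BCDEF}: card=480000; try (E,hash)→29200, (D,hash)→65200, (E,merge)→194000, (E,nl_idx)→598000, (D,merge)→831450, (E,nl)→4810000 …(+1); best=29200 via (E,hash)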